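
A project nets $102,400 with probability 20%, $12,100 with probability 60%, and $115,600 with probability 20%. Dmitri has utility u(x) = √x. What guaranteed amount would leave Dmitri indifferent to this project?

$39,204

E[u] = 0.2·√102400 + 0.6·√12100 + 0.2·√115600 = 0.2·320 + 0.6·110 + 0.2·340 = 198
CE = (198)² = 39204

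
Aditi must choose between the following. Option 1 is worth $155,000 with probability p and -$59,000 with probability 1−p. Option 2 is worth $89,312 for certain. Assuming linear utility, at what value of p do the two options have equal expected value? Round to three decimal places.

p·155000 + (1−p)·(-59000) = 89312
214000p − 59000 = 89312
p = (89312 + 59000) / 214000

p = 0.693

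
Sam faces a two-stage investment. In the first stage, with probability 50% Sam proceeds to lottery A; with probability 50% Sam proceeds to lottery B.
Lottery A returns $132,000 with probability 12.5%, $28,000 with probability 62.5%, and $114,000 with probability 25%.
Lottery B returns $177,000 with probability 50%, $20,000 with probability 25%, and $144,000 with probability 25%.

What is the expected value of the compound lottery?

EV(A) = 0.125 × 132000 + 0.625 × 28000 + 0.25 × 114000 = 16500 + 17500 + 28500 = 62500
EV(B) = 0.5 × 177000 + 0.25 × 20000 + 0.25 × 144000 = 88500 + 5000 + 36000 = 129500
Overall = 0.5 × 62500 + 0.5 × 129500 = 31250 + 64750 = 96000

$96,000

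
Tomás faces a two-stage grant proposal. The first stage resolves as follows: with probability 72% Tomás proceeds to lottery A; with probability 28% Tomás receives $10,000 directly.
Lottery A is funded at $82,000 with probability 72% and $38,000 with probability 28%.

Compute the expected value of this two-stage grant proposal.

$52,969.60

EV(A) = 0.72 × 82000 + 0.28 × 38000 = 59040 + 10640 = 69680
Branch B: 10000 (certain)
Overall = 0.72 × 69680 + 0.28 × 10000 = 50169.6 + 2800 = 52969.6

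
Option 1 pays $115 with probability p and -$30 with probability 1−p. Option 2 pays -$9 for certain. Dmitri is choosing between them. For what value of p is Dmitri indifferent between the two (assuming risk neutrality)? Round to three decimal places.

p = 0.145

p·115 + (1−p)·(-30) = -9
145p − 30 = -9
p = (-9 + 30) / 145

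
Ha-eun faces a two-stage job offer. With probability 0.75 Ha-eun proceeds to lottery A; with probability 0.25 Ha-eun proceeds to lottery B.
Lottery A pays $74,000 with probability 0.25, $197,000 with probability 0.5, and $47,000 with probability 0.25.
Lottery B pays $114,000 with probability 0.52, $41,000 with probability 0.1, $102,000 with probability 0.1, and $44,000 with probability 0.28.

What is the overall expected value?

EV(A) = 0.25 × 74000 + 0.5 × 197000 + 0.25 × 47000 = 18500 + 98500 + 11750 = 128750
EV(B) = 0.52 × 114000 + 0.1 × 41000 + 0.1 × 102000 + 0.28 × 44000 = 59280 + 4100 + 10200 + 12320 = 85900
Overall = 0.75 × 128750 + 0.25 × 85900 = 96562.5 + 21475 = 118037.5

$118,037.50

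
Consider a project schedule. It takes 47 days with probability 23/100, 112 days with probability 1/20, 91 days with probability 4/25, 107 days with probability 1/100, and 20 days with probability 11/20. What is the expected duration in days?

EV = 23/100 × 47 + 1/20 × 112 + 4/25 × 91 + 1/100 × 107 + 11/20 × 20 = 10.81 + 5.6 + 14.56 + 1.07 + 11 = 43.04

43.04 days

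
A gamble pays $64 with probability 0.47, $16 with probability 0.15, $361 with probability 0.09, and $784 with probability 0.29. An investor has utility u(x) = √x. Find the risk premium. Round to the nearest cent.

E[u] = 0.47·√64 + 0.15·√16 + 0.09·√361 + 0.29·√784 = 0.47·8 + 0.15·4 + 0.09·19 + 0.29·28 = 14.19
CE = (14.19)² = 201.3561
Risk premium = EV − CE = 292.33 − 201.3561 = 90.9739

$90.97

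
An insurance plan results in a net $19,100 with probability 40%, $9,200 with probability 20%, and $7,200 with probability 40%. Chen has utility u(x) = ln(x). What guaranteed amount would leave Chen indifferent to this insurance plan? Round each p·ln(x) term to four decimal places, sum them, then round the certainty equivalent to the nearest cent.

E[u] = 0.4·ln(19100) + 0.2·ln(9200) + 0.4·ln(7200) = 3.9430 + 1.8254 + 3.5527 = 9.3211
CE = e^9.3211 ≈ 11171.26

$11,171.26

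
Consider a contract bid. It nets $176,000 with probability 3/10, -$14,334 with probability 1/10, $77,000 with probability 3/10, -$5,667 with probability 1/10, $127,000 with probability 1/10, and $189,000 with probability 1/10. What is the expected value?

EV = 3/10 × 176000 + 1/10 × (-14334) + 3/10 × 77000 + 1/10 × (-5667) + 1/10 × 127000 + 1/10 × 189000 = 52800 − 1433.4 + 23100 − 566.7 + 12700 + 18900 = 105499.9

$105,499.90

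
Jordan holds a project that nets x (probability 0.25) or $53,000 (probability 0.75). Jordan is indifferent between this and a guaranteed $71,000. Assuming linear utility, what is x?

0.25·x + 0.75·53000 = 71000
0.25·x = 71000 − 39750 = 31250
x = 31250 / 0.25 = 125000

x = $125,000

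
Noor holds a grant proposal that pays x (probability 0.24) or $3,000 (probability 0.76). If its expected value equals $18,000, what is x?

x = $65,500

0.24·x + 0.76·3000 = 18000
0.24·x = 18000 − 2280 = 15720
x = 15720 / 0.24 = 65500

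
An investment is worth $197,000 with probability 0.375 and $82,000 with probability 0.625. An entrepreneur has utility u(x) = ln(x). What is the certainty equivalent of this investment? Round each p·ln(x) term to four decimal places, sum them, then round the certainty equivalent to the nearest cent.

E[u] = 0.375·ln(197000) + 0.625·ln(82000) = 4.5716 + 7.0715 = 11.6431
CE = e^11.6431 ≈ 113902.72

$113,902.72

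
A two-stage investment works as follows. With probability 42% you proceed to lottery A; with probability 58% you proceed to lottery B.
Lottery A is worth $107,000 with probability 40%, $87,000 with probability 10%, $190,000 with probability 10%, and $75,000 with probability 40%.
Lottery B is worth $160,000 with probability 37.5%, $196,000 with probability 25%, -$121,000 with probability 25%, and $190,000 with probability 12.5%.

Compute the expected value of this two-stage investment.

EV(A) = 0.4 × 107000 + 0.1 × 87000 + 0.1 × 190000 + 0.4 × 75000 = 42800 + 8700 + 19000 + 30000 = 100500
EV(B) = 0.375 × 160000 + 0.25 × 196000 + 0.25 × (-121000) + 0.125 × 190000 = 60000 + 49000 − 30250 + 23750 = 102500
Overall = 0.42 × 100500 + 0.58 × 102500 = 42210 + 59450 = 101660

$101,660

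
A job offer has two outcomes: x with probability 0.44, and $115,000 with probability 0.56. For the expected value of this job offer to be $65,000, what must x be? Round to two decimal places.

x = $1,363.64

0.44·x + 0.56·115000 = 65000
0.44·x = 65000 − 64400 = 600
x = 600 / 0.44 = 1363.6364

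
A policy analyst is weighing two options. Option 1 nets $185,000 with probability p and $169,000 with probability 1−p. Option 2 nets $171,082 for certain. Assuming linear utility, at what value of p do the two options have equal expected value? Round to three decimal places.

p·185000 + (1−p)·169000 = 171082
16000p + 169000 = 171082
p = (171082 − 169000) / 16000

p = 0.130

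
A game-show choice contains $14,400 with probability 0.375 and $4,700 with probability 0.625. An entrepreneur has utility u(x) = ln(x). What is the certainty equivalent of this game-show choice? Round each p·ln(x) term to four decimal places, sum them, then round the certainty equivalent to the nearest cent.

$7,152.38

E[u] = 0.375·ln(14400) + 0.625·ln(4700) = 3.5906 + 5.2846 = 8.8752
CE = e^8.8752 ≈ 7152.38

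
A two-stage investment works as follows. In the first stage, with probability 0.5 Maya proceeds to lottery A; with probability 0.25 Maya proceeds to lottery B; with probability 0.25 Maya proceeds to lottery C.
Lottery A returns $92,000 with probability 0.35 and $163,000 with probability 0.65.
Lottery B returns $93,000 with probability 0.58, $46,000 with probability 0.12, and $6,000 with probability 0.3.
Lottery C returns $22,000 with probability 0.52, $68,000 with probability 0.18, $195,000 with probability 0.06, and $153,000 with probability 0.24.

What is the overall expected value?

$102,415

EV(A) = 0.35 × 92000 + 0.65 × 163000 = 32200 + 105950 = 138150
EV(B) = 0.58 × 93000 + 0.12 × 46000 + 0.3 × 6000 = 53940 + 5520 + 1800 = 61260
EV(C) = 0.52 × 22000 + 0.18 × 68000 + 0.06 × 195000 + 0.24 × 153000 = 11440 + 12240 + 11700 + 36720 = 72100
Overall = 0.5 × 138150 + 0.25 × 61260 + 0.25 × 72100 = 69075 + 15315 + 18025 = 102415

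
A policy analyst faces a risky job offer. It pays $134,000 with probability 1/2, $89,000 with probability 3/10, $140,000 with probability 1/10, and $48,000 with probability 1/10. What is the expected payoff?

EV = 1/2 × 134000 + 3/10 × 89000 + 1/10 × 140000 + 1/10 × 48000 = 67000 + 26700 + 14000 + 4800 = 112500

$112,500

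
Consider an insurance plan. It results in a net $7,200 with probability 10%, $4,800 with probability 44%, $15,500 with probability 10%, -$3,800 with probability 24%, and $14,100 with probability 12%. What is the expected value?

$5,162

EV = 0.1 × 7200 + 0.44 × 4800 + 0.1 × 15500 + 0.24 × (-3800) + 0.12 × 14100 = 720 + 2112 + 1550 − 912 + 1692 = 5162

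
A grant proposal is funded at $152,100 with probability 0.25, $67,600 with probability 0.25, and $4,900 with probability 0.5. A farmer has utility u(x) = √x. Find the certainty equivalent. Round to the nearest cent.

$39,006.25

E[u] = 0.25·√152100 + 0.25·√67600 + 0.5·√4900 = 0.25·390 + 0.25·260 + 0.5·70 = 197.5
CE = (197.5)² = 39006.25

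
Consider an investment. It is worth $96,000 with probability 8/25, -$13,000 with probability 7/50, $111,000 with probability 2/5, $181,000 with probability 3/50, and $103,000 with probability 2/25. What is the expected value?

EV = 8/25 × 96000 + 7/50 × (-13000) + 2/5 × 111000 + 3/50 × 181000 + 2/25 × 103000 = 30720 − 1820 + 44400 + 10860 + 8240 = 92400

$92,400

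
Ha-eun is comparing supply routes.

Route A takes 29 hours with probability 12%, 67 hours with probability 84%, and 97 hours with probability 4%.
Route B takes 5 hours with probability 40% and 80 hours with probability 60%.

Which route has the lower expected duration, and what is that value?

Route A = 0.12 × 29 + 0.84 × 67 + 0.04 × 97 = 3.48 + 56.28 + 3.88 = 63.64
Route B = 0.4 × 5 + 0.6 × 80 = 2 + 48 = 50

Route B (50 hours)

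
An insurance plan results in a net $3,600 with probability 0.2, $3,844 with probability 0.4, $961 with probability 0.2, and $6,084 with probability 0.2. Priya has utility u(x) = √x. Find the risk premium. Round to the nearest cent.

$232.64

E[u] = 0.2·√3600 + 0.4·√3844 + 0.2·√961 + 0.2·√6084 = 0.2·60 + 0.4·62 + 0.2·31 + 0.2·78 = 58.6
CE = (58.6)² = 3433.96
Risk premium = EV − CE = 3666.6 − 3433.96 = 232.64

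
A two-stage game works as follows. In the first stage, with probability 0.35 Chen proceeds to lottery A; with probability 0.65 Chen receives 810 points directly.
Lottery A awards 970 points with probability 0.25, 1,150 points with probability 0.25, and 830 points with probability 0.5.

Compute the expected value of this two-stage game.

EV(A) = 0.25 × 970 + 0.25 × 1150 + 0.5 × 830 = 242.5 + 287.5 + 415 = 945
Branch B: 810 (certain)
Overall = 0.35 × 945 + 0.65 × 810 = 330.75 + 526.5 = 857.25

857.25 points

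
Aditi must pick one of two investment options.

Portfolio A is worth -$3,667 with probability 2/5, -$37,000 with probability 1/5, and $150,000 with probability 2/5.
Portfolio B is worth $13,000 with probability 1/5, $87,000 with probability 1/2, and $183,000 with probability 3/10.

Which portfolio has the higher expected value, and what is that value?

Portfolio B ($101,000)

Portfolio A = 2/5 × (-3667) + 1/5 × (-37000) + 2/5 × 150000 = -1466.8 − 7400 + 60000 = 51133.2
Portfolio B = 1/5 × 13000 + 1/2 × 87000 + 3/10 × 183000 = 2600 + 43500 + 54900 = 101000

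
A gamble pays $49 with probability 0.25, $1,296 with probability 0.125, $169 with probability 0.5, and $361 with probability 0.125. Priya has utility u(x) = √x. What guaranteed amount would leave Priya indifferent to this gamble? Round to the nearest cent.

$228.77

E[u] = 0.25·√49 + 0.125·√1296 + 0.5·√169 + 0.125·√361 = 0.25·7 + 0.125·36 + 0.5·13 + 0.125·19 = 15.125
CE = (15.125)² = 228.765625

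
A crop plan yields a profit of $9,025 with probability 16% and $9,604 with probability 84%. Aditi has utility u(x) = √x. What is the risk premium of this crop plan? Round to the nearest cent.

$1.21

E[u] = 0.16·√9025 + 0.84·√9604 = 0.16·95 + 0.84·98 = 97.52
CE = (97.52)² = 9510.1504
Risk premium = EV − CE = 9511.36 − 9510.1504 = 1.2096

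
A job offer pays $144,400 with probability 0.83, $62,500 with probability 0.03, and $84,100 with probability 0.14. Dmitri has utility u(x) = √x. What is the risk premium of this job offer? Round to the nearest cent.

E[u] = 0.83·√144400 + 0.03·√62500 + 0.14·√84100 = 0.83·380 + 0.03·250 + 0.14·290 = 363.5
CE = (363.5)² = 132132.25
Risk premium = EV − CE = 133501 − 132132.25 = 1368.75

$1,368.75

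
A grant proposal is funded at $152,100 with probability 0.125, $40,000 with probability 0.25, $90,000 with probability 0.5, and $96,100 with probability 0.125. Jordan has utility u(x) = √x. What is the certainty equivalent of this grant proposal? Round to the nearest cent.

$82,656.25

E[u] = 0.125·√152100 + 0.25·√40000 + 0.5·√90000 + 0.125·√96100 = 0.125·390 + 0.25·200 + 0.5·300 + 0.125·310 = 287.5
CE = (287.5)² = 82656.25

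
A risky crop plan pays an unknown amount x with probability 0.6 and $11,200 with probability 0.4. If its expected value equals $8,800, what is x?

x = $7,200

0.6·x + 0.4·11200 = 8800
0.6·x = 8800 − 4480 = 4320
x = 4320 / 0.6 = 7200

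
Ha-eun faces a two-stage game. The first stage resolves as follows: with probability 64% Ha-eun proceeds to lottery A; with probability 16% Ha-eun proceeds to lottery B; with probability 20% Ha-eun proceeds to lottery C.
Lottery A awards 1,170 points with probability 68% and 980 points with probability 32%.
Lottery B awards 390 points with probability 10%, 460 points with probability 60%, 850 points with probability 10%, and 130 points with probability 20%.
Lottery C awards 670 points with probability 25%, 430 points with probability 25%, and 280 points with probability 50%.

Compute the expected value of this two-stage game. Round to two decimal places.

EV(A) = 0.68 × 1170 + 0.32 × 980 = 795.6 + 313.6 = 1109.2
EV(B) = 0.1 × 390 + 0.6 × 460 + 0.1 × 850 + 0.2 × 130 = 39 + 276 + 85 + 26 = 426
EV(C) = 0.25 × 670 + 0.25 × 430 + 0.5 × 280 = 167.5 + 107.5 + 140 = 415
Overall = 0.64 × 1109.2 + 0.16 × 426 + 0.2 × 415 = 709.888 + 68.16 + 83 = 861.048

861.05 points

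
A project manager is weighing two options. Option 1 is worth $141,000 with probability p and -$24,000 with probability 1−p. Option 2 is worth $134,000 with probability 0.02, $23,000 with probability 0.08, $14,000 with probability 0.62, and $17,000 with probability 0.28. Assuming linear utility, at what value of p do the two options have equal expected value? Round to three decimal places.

p = 0.254

EV(Option 2) = 0.02 × 134000 + 0.08 × 23000 + 0.62 × 14000 + 0.28 × 17000 = 2680 + 1840 + 8680 + 4760 = 17960
p·141000 + (1−p)·(-24000) = 17960
165000p − 24000 = 17960
p = (17960 + 24000) / 165000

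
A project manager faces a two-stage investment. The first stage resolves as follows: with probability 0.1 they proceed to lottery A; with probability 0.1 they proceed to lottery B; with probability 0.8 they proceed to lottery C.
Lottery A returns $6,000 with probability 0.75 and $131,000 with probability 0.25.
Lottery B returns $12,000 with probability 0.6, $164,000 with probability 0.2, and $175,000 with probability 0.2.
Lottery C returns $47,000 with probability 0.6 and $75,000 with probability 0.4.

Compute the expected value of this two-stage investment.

$57,785

EV(A) = 0.75 × 6000 + 0.25 × 131000 = 4500 + 32750 = 37250
EV(B) = 0.6 × 12000 + 0.2 × 164000 + 0.2 × 175000 = 7200 + 32800 + 35000 = 75000
EV(C) = 0.6 × 47000 + 0.4 × 75000 = 28200 + 30000 = 58200
Overall = 0.1 × 37250 + 0.1 × 75000 + 0.8 × 58200 = 3725 + 7500 + 46560 = 57785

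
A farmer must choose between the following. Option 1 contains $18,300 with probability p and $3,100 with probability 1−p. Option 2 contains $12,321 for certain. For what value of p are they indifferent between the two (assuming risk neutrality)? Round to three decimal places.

p = 0.607

p·18300 + (1−p)·3100 = 12321
15200p + 3100 = 12321
p = (12321 − 3100) / 15200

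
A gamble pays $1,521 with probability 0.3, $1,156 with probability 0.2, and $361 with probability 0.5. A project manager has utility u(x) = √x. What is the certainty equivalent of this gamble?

$784

E[u] = 0.3·√1521 + 0.2·√1156 + 0.5·√361 = 0.3·39 + 0.2·34 + 0.5·19 = 28
CE = (28)² = 784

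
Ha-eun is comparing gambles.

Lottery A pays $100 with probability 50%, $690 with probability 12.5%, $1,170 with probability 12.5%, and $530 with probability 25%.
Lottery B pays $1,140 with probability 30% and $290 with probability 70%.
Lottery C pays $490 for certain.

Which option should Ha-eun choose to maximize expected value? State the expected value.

Lottery A = 0.5 × 100 + 0.125 × 690 + 0.125 × 1170 + 0.25 × 530 = 50 + 86.25 + 146.25 + 132.5 = 415
Lottery B = 0.3 × 1140 + 0.7 × 290 = 342 + 203 = 545
Lottery C: 490 (certain)

Lottery B ($545)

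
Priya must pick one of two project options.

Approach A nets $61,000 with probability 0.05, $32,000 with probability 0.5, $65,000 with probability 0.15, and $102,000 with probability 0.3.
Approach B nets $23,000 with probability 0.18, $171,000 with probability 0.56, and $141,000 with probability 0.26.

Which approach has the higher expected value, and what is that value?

Approach B ($136,560)

Approach A = 0.05 × 61000 + 0.5 × 32000 + 0.15 × 65000 + 0.3 × 102000 = 3050 + 16000 + 9750 + 30600 = 59400
Approach B = 0.18 × 23000 + 0.56 × 171000 + 0.26 × 141000 = 4140 + 95760 + 36660 = 136560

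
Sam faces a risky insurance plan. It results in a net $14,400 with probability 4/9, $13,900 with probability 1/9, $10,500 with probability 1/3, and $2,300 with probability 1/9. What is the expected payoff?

EV = 4/9 × 14400 + 1/9 × 13900 + 1/3 × 10500 + 1/9 × 2300 = 6400 + 1544.4444 + 3500 + 255.5556 = 11700

$11,700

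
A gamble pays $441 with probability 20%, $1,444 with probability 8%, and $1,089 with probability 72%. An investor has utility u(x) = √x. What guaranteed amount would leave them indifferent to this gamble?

E[u] = 0.2·√441 + 0.08·√1444 + 0.72·√1089 = 0.2·21 + 0.08·38 + 0.72·33 = 31
CE = (31)² = 961

$961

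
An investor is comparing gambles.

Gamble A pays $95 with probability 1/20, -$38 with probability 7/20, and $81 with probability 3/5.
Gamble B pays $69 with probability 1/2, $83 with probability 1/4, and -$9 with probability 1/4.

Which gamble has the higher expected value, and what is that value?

Gamble A = 1/20 × 95 + 7/20 × (-38) + 3/5 × 81 = 4.75 − 13.3 + 48.6 = 40.05
Gamble B = 1/2 × 69 + 1/4 × 83 + 1/4 × (-9) = 34.5 + 20.75 − 2.25 = 53

Gamble B ($53)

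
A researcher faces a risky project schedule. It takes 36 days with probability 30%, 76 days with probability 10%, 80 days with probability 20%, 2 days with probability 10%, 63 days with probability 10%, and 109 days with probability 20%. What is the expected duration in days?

EV = 0.3 × 36 + 0.1 × 76 + 0.2 × 80 + 0.1 × 2 + 0.1 × 63 + 0.2 × 109 = 10.8 + 7.6 + 16 + 0.2 + 6.3 + 21.8 = 62.7

62.7 days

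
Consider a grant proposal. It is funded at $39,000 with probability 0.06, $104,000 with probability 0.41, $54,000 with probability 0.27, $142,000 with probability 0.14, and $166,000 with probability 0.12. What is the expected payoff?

$99,360

EV = 0.06 × 39000 + 0.41 × 104000 + 0.27 × 54000 + 0.14 × 142000 + 0.12 × 166000 = 2340 + 42640 + 14580 + 19880 + 19920 = 99360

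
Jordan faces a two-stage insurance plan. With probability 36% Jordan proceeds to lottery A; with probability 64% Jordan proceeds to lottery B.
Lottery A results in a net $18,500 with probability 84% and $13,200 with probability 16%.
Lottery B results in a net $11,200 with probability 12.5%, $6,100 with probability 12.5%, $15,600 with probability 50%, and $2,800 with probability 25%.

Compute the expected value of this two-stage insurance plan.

$13,178.72

EV(A) = 0.84 × 18500 + 0.16 × 13200 = 15540 + 2112 = 17652
EV(B) = 0.125 × 11200 + 0.125 × 6100 + 0.5 × 15600 + 0.25 × 2800 = 1400 + 762.5 + 7800 + 700 = 10662.5
Overall = 0.36 × 17652 + 0.64 × 10662.5 = 6354.72 + 6824 = 13178.72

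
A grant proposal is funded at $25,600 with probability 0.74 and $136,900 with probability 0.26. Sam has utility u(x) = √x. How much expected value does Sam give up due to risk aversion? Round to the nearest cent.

E[u] = 0.74·√25600 + 0.26·√136900 = 0.74·160 + 0.26·370 = 214.6
CE = (214.6)² = 46053.16
Risk premium = EV − CE = 54538 − 46053.16 = 8484.84

$8,484.84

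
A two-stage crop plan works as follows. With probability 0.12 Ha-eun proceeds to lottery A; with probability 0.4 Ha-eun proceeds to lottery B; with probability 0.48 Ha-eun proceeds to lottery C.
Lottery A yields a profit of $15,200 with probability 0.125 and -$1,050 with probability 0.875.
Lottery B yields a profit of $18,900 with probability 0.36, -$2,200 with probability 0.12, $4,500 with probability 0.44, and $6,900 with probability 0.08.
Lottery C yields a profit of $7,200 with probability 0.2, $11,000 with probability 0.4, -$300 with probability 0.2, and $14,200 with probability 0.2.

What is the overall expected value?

EV(A) = 0.125 × 15200 + 0.875 × (-1050) = 1900 − 918.75 = 981.25
EV(B) = 0.36 × 18900 + 0.12 × (-2200) + 0.44 × 4500 + 0.08 × 6900 = 6804 − 264 + 1980 + 552 = 9072
EV(C) = 0.2 × 7200 + 0.4 × 11000 + 0.2 × (-300) + 0.2 × 14200 = 1440 + 4400 − 60 + 2840 = 8620
Overall = 0.12 × 981.25 + 0.4 × 9072 + 0.48 × 8620 = 117.75 + 3628.8 + 4137.6 = 7884.15

$7,884.15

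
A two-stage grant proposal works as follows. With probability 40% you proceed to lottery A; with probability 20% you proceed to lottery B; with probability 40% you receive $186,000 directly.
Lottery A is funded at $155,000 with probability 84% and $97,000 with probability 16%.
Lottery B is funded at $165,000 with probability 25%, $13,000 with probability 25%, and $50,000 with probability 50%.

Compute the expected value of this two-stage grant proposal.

EV(A) = 0.84 × 155000 + 0.16 × 97000 = 130200 + 15520 = 145720
EV(B) = 0.25 × 165000 + 0.25 × 13000 + 0.5 × 50000 = 41250 + 3250 + 25000 = 69500
Branch C: 186000 (certain)
Overall = 0.4 × 145720 + 0.2 × 69500 + 0.4 × 186000 = 58288 + 13900 + 74400 = 146588

$146,588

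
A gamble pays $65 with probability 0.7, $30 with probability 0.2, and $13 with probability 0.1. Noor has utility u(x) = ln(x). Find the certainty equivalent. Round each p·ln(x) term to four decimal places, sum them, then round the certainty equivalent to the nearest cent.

E[u] = 0.7·ln(65) + 0.2·ln(30) + 0.1·ln(13) = 2.9221 + 0.6802 + 0.2565 = 3.8588
CE = e^3.8588 ≈ 47.41

$47.41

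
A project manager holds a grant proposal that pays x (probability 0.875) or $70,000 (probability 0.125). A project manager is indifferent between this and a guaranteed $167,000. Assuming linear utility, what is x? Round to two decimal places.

x = $180,857.14

0.875·x + 0.125·70000 = 167000
0.875·x = 167000 − 8750 = 158250
x = 158250 / 0.875 = 180857.1429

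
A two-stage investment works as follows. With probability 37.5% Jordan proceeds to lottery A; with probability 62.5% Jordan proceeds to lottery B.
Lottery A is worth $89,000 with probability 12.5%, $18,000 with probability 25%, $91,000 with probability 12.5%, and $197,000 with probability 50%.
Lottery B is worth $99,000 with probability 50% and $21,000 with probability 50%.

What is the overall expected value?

$84,562.50

EV(A) = 0.125 × 89000 + 0.25 × 18000 + 0.125 × 91000 + 0.5 × 197000 = 11125 + 4500 + 11375 + 98500 = 125500
EV(B) = 0.5 × 99000 + 0.5 × 21000 = 49500 + 10500 = 60000
Overall = 0.375 × 125500 + 0.625 × 60000 = 47062.5 + 37500 = 84562.5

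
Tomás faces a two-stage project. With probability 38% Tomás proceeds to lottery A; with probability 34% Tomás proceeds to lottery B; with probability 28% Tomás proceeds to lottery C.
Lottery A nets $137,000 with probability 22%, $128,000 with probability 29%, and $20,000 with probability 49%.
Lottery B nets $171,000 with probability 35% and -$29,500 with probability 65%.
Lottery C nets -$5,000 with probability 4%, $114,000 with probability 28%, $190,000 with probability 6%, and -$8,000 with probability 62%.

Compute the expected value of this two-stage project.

$53,797.10

EV(A) = 0.22 × 137000 + 0.29 × 128000 + 0.49 × 20000 = 30140 + 37120 + 9800 = 77060
EV(B) = 0.35 × 171000 + 0.65 × (-29500) = 59850 − 19175 = 40675
EV(C) = 0.04 × (-5000) + 0.28 × 114000 + 0.06 × 190000 + 0.62 × (-8000) = -200 + 31920 + 11400 − 4960 = 38160
Overall = 0.38 × 77060 + 0.34 × 40675 + 0.28 × 38160 = 29282.8 + 13829.5 + 10684.8 = 53797.1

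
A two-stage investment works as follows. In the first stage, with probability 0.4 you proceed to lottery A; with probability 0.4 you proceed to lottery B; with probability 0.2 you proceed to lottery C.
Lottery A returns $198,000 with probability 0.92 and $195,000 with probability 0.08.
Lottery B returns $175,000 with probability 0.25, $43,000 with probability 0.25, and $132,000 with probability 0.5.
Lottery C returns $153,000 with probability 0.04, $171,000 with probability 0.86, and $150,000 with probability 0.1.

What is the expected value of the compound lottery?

EV(A) = 0.92 × 198000 + 0.08 × 195000 = 182160 + 15600 = 197760
EV(B) = 0.25 × 175000 + 0.25 × 43000 + 0.5 × 132000 = 43750 + 10750 + 66000 = 120500
EV(C) = 0.04 × 153000 + 0.86 × 171000 + 0.1 × 150000 = 6120 + 147060 + 15000 = 168180
Overall = 0.4 × 197760 + 0.4 × 120500 + 0.2 × 168180 = 79104 + 48200 + 33636 = 160940

$160,940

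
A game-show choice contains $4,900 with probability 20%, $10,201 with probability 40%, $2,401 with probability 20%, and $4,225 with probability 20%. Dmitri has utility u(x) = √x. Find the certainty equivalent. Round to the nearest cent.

$5,959.84

E[u] = 0.2·√4900 + 0.4·√10201 + 0.2·√2401 + 0.2·√4225 = 0.2·70 + 0.4·101 + 0.2·49 + 0.2·65 = 77.2
CE = (77.2)² = 5959.84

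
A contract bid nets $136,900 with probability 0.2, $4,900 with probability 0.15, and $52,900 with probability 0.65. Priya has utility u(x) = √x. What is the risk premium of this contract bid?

E[u] = 0.2·√136900 + 0.15·√4900 + 0.65·√52900 = 0.2·370 + 0.15·70 + 0.65·230 = 234
CE = (234)² = 54756
Risk premium = EV − CE = 62500 − 54756 = 7744

$7,744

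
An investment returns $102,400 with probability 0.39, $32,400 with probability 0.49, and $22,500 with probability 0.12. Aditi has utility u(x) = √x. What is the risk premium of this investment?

$5,151

E[u] = 0.39·√102400 + 0.49·√32400 + 0.12·√22500 = 0.39·320 + 0.49·180 + 0.12·150 = 231
CE = (231)² = 53361
Risk premium = EV − CE = 58512 − 53361 = 5151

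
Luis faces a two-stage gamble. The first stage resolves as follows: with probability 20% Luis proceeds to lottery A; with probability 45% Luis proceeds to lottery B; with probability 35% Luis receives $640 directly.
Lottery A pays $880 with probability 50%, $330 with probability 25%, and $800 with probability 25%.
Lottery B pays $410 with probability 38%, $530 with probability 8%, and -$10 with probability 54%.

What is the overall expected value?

$455.26

EV(A) = 0.5 × 880 + 0.25 × 330 + 0.25 × 800 = 440 + 82.5 + 200 = 722.5
EV(B) = 0.38 × 410 + 0.08 × 530 + 0.54 × (-10) = 155.8 + 42.4 − 5.4 = 192.8
Branch C: 640 (certain)
Overall = 0.2 × 722.5 + 0.45 × 192.8 + 0.35 × 640 = 144.5 + 86.76 + 224 = 455.26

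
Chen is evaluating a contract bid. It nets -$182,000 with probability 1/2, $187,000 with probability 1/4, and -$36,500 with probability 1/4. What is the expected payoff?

EV = 1/2 × (-182000) + 1/4 × 187000 + 1/4 × (-36500) = -91000 + 46750 − 9125 = -53375

-$53,375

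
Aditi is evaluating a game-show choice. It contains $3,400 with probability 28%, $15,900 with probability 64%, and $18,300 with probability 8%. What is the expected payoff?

$12,592

EV = 0.28 × 3400 + 0.64 × 15900 + 0.08 × 18300 = 952 + 10176 + 1464 = 12592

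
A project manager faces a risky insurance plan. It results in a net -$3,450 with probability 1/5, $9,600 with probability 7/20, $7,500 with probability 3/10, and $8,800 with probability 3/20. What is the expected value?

$6,240

EV = 1/5 × (-3450) + 7/20 × 9600 + 3/10 × 7500 + 3/20 × 8800 = -690 + 3360 + 2250 + 1320 = 6240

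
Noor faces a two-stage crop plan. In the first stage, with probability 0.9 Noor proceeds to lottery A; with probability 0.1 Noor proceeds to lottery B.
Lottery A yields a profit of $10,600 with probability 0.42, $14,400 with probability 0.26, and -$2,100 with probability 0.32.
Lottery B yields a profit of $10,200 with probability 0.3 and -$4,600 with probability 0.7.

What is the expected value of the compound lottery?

$6,755.60

EV(A) = 0.42 × 10600 + 0.26 × 14400 + 0.32 × (-2100) = 4452 + 3744 − 672 = 7524
EV(B) = 0.3 × 10200 + 0.7 × (-4600) = 3060 − 3220 = -160
Overall = 0.9 × 7524 + 0.1 × (-160) = 6771.6 − 16 = 6755.6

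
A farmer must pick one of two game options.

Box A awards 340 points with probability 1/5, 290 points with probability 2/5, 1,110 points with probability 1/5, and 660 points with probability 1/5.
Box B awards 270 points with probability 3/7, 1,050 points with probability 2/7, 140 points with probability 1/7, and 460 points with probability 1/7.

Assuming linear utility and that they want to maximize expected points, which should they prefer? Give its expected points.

Box A = 1/5 × 340 + 2/5 × 290 + 1/5 × 1110 + 1/5 × 660 = 68 + 116 + 222 + 132 = 538
Box B = 3/7 × 270 + 2/7 × 1050 + 1/7 × 140 + 1/7 × 460 = 115.7143 + 300 + 20 + 65.7143 = 501.4286

Box A (538 points)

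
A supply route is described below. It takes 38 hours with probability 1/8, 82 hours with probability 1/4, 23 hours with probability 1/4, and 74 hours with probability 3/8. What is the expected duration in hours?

58.75 hours

EV = 1/8 × 38 + 1/4 × 82 + 1/4 × 23 + 3/8 × 74 = 4.75 + 20.5 + 5.75 + 27.75 = 58.75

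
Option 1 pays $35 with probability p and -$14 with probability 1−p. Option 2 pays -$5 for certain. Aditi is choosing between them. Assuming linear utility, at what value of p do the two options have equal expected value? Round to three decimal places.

p·35 + (1−p)·(-14) = -5
49p − 14 = -5
p = (-5 + 14) / 49

p = 0.184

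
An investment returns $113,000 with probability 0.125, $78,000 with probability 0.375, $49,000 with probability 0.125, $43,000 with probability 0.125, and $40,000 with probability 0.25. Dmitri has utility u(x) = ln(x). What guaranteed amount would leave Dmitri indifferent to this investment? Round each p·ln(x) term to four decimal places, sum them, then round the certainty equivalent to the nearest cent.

$60,554.56

E[u] = 0.125·ln(113000) + 0.375·ln(78000) + 0.125·ln(49000) + 0.125·ln(43000) + 0.25·ln(40000) = 1.4544 + 4.2242 + 1.3499 + 1.3336 + 2.6492 = 11.0113
CE = e^11.0113 ≈ 60554.56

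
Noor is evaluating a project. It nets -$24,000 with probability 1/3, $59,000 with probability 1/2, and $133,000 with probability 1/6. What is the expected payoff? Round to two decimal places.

$43,666.67

EV = 1/3 × (-24000) + 1/2 × 59000 + 1/6 × 133000 = -8000 + 29500 + 22166.6667 = 43666.6667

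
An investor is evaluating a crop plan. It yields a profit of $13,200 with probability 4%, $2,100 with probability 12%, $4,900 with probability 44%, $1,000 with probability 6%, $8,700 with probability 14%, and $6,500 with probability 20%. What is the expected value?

$5,514

EV = 0.04 × 13200 + 0.12 × 2100 + 0.44 × 4900 + 0.06 × 1000 + 0.14 × 8700 + 0.2 × 6500 = 528 + 252 + 2156 + 60 + 1218 + 1300 = 5514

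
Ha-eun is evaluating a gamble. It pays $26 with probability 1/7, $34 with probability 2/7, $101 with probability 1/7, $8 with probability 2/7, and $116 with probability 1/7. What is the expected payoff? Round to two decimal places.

$46.71

EV = 1/7 × 26 + 2/7 × 34 + 1/7 × 101 + 2/7 × 8 + 1/7 × 116 = 3.7143 + 9.7143 + 14.4286 + 2.2857 + 16.5714 = 46.7143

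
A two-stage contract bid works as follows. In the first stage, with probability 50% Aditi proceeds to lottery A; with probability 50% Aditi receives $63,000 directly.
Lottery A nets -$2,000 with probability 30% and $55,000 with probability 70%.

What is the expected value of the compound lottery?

$50,450

EV(A) = 0.3 × (-2000) + 0.7 × 55000 = -600 + 38500 = 37900
Branch B: 63000 (certain)
Overall = 0.5 × 37900 + 0.5 × 63000 = 18950 + 31500 = 50450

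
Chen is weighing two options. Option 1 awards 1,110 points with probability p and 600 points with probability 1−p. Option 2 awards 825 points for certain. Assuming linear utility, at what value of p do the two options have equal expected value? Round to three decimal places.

p = 0.441

p·1110 + (1−p)·600 = 825
510p + 600 = 825
p = (825 − 600) / 510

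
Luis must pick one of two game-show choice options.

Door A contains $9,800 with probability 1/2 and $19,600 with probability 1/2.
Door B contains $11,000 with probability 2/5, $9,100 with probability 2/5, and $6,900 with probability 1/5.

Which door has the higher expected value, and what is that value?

Door A ($14,700)

Door A = 1/2 × 9800 + 1/2 × 19600 = 4900 + 9800 = 14700
Door B = 2/5 × 11000 + 2/5 × 9100 + 1/5 × 6900 = 4400 + 3640 + 1380 = 9420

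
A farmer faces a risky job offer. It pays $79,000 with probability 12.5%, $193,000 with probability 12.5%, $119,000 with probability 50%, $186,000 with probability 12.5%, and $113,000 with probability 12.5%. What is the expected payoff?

$130,875

EV = 0.125 × 79000 + 0.125 × 193000 + 0.5 × 119000 + 0.125 × 186000 + 0.125 × 113000 = 9875 + 24125 + 59500 + 23250 + 14125 = 130875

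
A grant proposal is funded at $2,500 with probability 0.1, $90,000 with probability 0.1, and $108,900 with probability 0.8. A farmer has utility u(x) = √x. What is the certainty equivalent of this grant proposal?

$89,401

E[u] = 0.1·√2500 + 0.1·√90000 + 0.8·√108900 = 0.1·50 + 0.1·300 + 0.8·330 = 299
CE = (299)² = 89401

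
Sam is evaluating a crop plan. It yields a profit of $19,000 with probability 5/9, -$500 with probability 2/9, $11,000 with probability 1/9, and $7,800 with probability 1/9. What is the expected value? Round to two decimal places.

$12,533.33

EV = 5/9 × 19000 + 2/9 × (-500) + 1/9 × 11000 + 1/9 × 7800 = 10555.5556 − 111.1111 + 1222.2222 + 866.6667 = 12533.3333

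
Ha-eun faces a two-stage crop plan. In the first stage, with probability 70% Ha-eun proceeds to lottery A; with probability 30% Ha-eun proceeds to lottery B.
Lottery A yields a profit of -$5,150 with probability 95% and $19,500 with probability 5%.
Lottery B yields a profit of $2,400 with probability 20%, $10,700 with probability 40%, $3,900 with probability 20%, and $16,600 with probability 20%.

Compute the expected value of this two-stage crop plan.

EV(A) = 0.95 × (-5150) + 0.05 × 19500 = -4892.5 + 975 = -3917.5
EV(B) = 0.2 × 2400 + 0.4 × 10700 + 0.2 × 3900 + 0.2 × 16600 = 480 + 4280 + 780 + 3320 = 8860
Overall = 0.7 × (-3917.5) + 0.3 × 8860 = -2742.25 + 2658 = -84.25

-$84.25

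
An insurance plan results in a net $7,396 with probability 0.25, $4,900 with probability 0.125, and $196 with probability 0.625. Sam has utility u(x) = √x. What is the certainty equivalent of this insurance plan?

$1,521

E[u] = 0.25·√7396 + 0.125·√4900 + 0.625·√196 = 0.25·86 + 0.125·70 + 0.625·14 = 39
CE = (39)² = 1521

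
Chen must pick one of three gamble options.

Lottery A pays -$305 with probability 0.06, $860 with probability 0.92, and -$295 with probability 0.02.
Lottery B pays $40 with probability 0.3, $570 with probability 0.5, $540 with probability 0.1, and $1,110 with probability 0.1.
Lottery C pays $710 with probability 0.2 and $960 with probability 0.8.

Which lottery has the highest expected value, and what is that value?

Lottery A = 0.06 × (-305) + 0.92 × 860 + 0.02 × (-295) = -18.3 + 791.2 − 5.9 = 767
Lottery B = 0.3 × 40 + 0.5 × 570 + 0.1 × 540 + 0.1 × 1110 = 12 + 285 + 54 + 111 = 462
Lottery C = 0.2 × 710 + 0.8 × 960 = 142 + 768 = 910

Lottery C ($910)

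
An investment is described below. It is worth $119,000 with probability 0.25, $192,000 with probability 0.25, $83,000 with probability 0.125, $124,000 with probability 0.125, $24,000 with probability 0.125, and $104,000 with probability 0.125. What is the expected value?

$119,625

EV = 0.25 × 119000 + 0.25 × 192000 + 0.125 × 83000 + 0.125 × 124000 + 0.125 × 24000 + 0.125 × 104000 = 29750 + 48000 + 10375 + 15500 + 3000 + 13000 = 119625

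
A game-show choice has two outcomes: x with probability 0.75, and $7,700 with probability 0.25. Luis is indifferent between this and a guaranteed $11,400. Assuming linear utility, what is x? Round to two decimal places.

x = $12,633.33

0.75·x + 0.25·7700 = 11400
0.75·x = 11400 − 1925 = 9475
x = 9475 / 0.75 = 12633.3333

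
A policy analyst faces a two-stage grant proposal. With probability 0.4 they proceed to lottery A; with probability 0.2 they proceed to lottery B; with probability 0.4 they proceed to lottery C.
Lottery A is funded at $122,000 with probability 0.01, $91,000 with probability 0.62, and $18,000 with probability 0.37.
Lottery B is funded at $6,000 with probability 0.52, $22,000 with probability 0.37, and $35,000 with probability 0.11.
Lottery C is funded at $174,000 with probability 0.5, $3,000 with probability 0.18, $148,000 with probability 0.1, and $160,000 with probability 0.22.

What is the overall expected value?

EV(A) = 0.01 × 122000 + 0.62 × 91000 + 0.37 × 18000 = 1220 + 56420 + 6660 = 64300
EV(B) = 0.52 × 6000 + 0.37 × 22000 + 0.11 × 35000 = 3120 + 8140 + 3850 = 15110
EV(C) = 0.5 × 174000 + 0.18 × 3000 + 0.1 × 148000 + 0.22 × 160000 = 87000 + 540 + 14800 + 35200 = 137540
Overall = 0.4 × 64300 + 0.2 × 15110 + 0.4 × 137540 = 25720 + 3022 + 55016 = 83758

$83,758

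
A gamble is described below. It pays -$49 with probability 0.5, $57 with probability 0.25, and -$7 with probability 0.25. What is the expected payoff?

EV = 0.5 × (-49) + 0.25 × 57 + 0.25 × (-7) = -24.5 + 14.25 − 1.75 = -12

-$12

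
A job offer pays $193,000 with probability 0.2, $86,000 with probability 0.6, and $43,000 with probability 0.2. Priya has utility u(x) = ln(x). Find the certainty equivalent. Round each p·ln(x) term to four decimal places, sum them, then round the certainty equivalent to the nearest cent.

$88,009.50

E[u] = 0.2·ln(193000) + 0.6·ln(86000) + 0.2·ln(43000) = 2.4341 + 6.8173 + 2.1338 = 11.3852
CE = e^11.3852 ≈ 88009.50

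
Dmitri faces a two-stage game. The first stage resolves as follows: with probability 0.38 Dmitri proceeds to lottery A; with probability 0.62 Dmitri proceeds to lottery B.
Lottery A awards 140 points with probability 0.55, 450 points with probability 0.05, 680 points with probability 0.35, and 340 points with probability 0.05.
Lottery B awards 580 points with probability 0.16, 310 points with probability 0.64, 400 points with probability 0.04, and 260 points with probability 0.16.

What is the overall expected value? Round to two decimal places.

350.97 points

EV(A) = 0.55 × 140 + 0.05 × 450 + 0.35 × 680 + 0.05 × 340 = 77 + 22.5 + 238 + 17 = 354.5
EV(B) = 0.16 × 580 + 0.64 × 310 + 0.04 × 400 + 0.16 × 260 = 92.8 + 198.4 + 16 + 41.6 = 348.8
Overall = 0.38 × 354.5 + 0.62 × 348.8 = 134.71 + 216.256 = 350.966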